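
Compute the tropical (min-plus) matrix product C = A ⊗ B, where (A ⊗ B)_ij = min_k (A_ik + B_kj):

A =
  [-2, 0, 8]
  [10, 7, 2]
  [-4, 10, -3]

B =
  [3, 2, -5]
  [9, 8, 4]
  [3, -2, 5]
A ⊗ B =
  [1, 0, -7]
  [5, 0, 5]
  [-1, -5, -9]

Apply the min-plus product entry-by-entry:
  C[0][0] = min over k of (A[0][0] + B[0][0] = -2 + 3 = 1, A[0][1] + B[1][0] = 0 + 9 = 9, A[0][2] + B[2][0] = 8 + 3 = 11) = 1 (attained at k = 0)
  C[0][1] = min over k of (A[0][0] + B[0][1] = -2 + 2 = 0, A[0][1] + B[1][1] = 0 + 8 = 8, A[0][2] + B[2][1] = 8 + -2 = 6) = 0 (attained at k = 0)
  C[0][2] = min over k of (A[0][0] + B[0][2] = -2 + -5 = -7, A[0][1] + B[1][2] = 0 + 4 = 4, A[0][2] + B[2][2] = 8 + 5 = 13) = -7 (attained at k = 0)
  C[1][0] = min over k of (A[1][0] + B[0][0] = 10 + 3 = 13, A[1][1] + B[1][0] = 7 + 9 = 16, A[1][2] + B[2][0] = 2 + 3 = 5) = 5 (attained at k = 2)
  C[1][1] = min over k of (A[1][0] + B[0][1] = 10 + 2 = 12, A[1][1] + B[1][1] = 7 + 8 = 15, A[1][2] + B[2][1] = 2 + -2 = 0) = 0 (attained at k = 2)
  C[1][2] = min over k of (A[1][0] + B[0][2] = 10 + -5 = 5, A[1][1] + B[1][2] = 7 + 4 = 11, A[1][2] + B[2][2] = 2 + 5 = 7) = 5 (attained at k = 0)
  C[2][0] = min over k of (A[2][0] + B[0][0] = -4 + 3 = -1, A[2][1] + B[1][0] = 10 + 9 = 19, A[2][2] + B[2][0] = -3 + 3 = 0) = -1 (attained at k = 0)
  C[2][1] = min over k of (A[2][0] + B[0][1] = -4 + 2 = -2, A[2][1] + B[1][1] = 10 + 8 = 18, A[2][2] + B[2][1] = -3 + -2 = -5) = -5 (attained at k = 2)
  C[2][2] = min over k of (A[2][0] + B[0][2] = -4 + -5 = -9, A[2][1] + B[1][2] = 10 + 4 = 14, A[2][2] + B[2][2] = -3 + 5 = 2) = -9 (attained at k = 0)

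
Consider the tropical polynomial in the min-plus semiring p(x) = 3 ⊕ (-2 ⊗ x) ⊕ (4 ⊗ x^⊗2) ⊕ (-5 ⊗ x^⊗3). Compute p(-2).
p(-2) = -11

A tropical monomial a ⊗ x^⊗i evaluates to a + i · x. Evaluating each term at x = -2:
  Term 0 contributes 3 + 0 · -2 = 3
  Term 1 contributes -2 + 1 · -2 = -4
  Term 2 contributes 4 + 2 · -2 = 0
  Term 3 contributes -5 + 3 · -2 = -11
p(-2) = ⊕ of these = min[3, -4, 0, -11] = -11.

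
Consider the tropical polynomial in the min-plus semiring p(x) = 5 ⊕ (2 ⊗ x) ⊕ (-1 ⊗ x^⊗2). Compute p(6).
p(6) = 5

A tropical monomial a ⊗ x^⊗i evaluates to a + i · x. Evaluating each term at x = 6:
  Term 0 contributes 5 + 0 · 6 = 5
  Term 1 contributes 2 + 1 · 6 = 8
  Term 2 contributes -1 + 2 · 6 = 11
p(6) = ⊕ of these = min[5, 8, 11] = 5.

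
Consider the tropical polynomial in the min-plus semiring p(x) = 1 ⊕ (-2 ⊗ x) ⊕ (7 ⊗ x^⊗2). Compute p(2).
p(2) = 0

A tropical monomial a ⊗ x^⊗i evaluates to a + i · x. Evaluating each term at x = 2:
  Term 0 contributes 1 + 0 · 2 = 1
  Term 1 contributes -2 + 1 · 2 = 0
  Term 2 contributes 7 + 2 · 2 = 11
p(2) = ⊕ of these = min[1, 0, 11] = 0.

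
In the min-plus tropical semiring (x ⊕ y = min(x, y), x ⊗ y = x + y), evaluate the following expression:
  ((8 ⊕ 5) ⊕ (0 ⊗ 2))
((8 ⊕ 5) ⊕ (0 ⊗ 2)) = 2

Expand innermost to outermost. Recall ⊕ takes the minimum of its arguments and ⊗ takes their sum. Working out the expression ((8 ⊕ 5) ⊕ (0 ⊗ 2)) gives 2.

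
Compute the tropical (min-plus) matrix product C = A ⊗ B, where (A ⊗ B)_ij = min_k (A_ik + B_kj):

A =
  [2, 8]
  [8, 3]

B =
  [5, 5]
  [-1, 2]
A ⊗ B =
  [7, 7]
  [2, 5]

Apply the min-plus product entry-by-entry:
  C[0][0] = min over k of (A[0][0] + B[0][0] = 2 + 5 = 7, A[0][1] + B[1][0] = 8 + -1 = 7) = 7 (attained at k = 0)
  C[0][1] = min over k of (A[0][0] + B[0][1] = 2 + 5 = 7, A[0][1] + B[1][1] = 8 + 2 = 10) = 7 (attained at k = 0)
  C[1][0] = min over k of (A[1][0] + B[0][0] = 8 + 5 = 13, A[1][1] + B[1][0] = 3 + -1 = 2) = 2 (attained at k = 1)
  C[1][1] = min over k of (A[1][0] + B[0][1] = 8 + 5 = 13, A[1][1] + B[1][1] = 3 + 2 = 5) = 5 (attained at k = 1)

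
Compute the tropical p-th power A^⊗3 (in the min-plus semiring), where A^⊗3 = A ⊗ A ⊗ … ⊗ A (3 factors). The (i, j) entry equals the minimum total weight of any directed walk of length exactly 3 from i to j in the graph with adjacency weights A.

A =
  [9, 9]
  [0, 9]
A^⊗3 =
  [18, 18]
  [9, 18]

Each entry (A^⊗3)_ij equals the minimum over all length-3 walks i = v_0 → v_1 → … → v_3 = j of Σ_t A[v_t][v_{t+1}]. For example, for (i, j) = (0, 1) we minimise over 4 possible intermediate vertex sequences; the minimum is 18, attained along the walk 0 → 1 → 0 → 1.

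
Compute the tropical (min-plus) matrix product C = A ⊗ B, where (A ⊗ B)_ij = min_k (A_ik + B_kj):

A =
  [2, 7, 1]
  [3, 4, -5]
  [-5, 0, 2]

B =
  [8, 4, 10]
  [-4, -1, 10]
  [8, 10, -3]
A ⊗ B =
  [3, 6, -2]
  [0, 3, -8]
  [-4, -1, -1]

Apply the min-plus product entry-by-entry:
  C[0][0] = min over k of (A[0][0] + B[0][0] = 2 + 8 = 10, A[0][1] + B[1][0] = 7 + -4 = 3, A[0][2] + B[2][0] = 1 + 8 = 9) = 3 (attained at k = 1)
  C[0][1] = min over k of (A[0][0] + B[0][1] = 2 + 4 = 6, A[0][1] + B[1][1] = 7 + -1 = 6, A[0][2] + B[2][1] = 1 + 10 = 11) = 6 (attained at k = 0)
  C[0][2] = min over k of (A[0][0] + B[0][2] = 2 + 10 = 12, A[0][1] + B[1][2] = 7 + 10 = 17, A[0][2] + B[2][2] = 1 + -3 = -2) = -2 (attained at k = 2)
  C[1][0] = min over k of (A[1][0] + B[0][0] = 3 + 8 = 11, A[1][1] + B[1][0] = 4 + -4 = 0, A[1][2] + B[2][0] = -5 + 8 = 3) = 0 (attained at k = 1)
  C[1][1] = min over k of (A[1][0] + B[0][1] = 3 + 4 = 7, A[1][1] + B[1][1] = 4 + -1 = 3, A[1][2] + B[2][1] = -5 + 10 = 5) = 3 (attained at k = 1)
  C[1][2] = min over k of (A[1][0] + B[0][2] = 3 + 10 = 13, A[1][1] + B[1][2] = 4 + 10 = 14, A[1][2] + B[2][2] = -5 + -3 = -8) = -8 (attained at k = 2)
  C[2][0] = min over k of (A[2][0] + B[0][0] = -5 + 8 = 3, A[2][1] + B[1][0] = 0 + -4 = -4, A[2][2] + B[2][0] = 2 + 8 = 10) = -4 (attained at k = 1)
  C[2][1] = min over k of (A[2][0] + B[0][1] = -5 + 4 = -1, A[2][1] + B[1][1] = 0 + -1 = -1, A[2][2] + B[2][1] = 2 + 10 = 12) = -1 (attained at k = 0)
  C[2][2] = min over k of (A[2][0] + B[0][2] = -5 + 10 = 5, A[2][1] + B[1][2] = 0 + 10 = 10, A[2][2] + B[2][2] = 2 + -3 = -1) = -1 (attained at k = 2)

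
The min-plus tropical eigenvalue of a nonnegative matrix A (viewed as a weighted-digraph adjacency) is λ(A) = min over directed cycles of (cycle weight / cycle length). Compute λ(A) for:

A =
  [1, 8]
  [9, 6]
λ(A) = 1

Enumerate directed cycles and compute their means (weight / length). Sample:
  cycle 0 → 0: weight = 1, length = 1, mean = 1/1 ≈ 1.000
  cycle 1 → 1: weight = 6, length = 1, mean = 6/1 ≈ 6.000
  cycle 0 → 1 → 0: weight = 17, length = 2, mean = 17/2 ≈ 8.500
  cycle 1 → 0 → 1: weight = 17, length = 2, mean = 17/2 ≈ 8.500
Minimum mean = 1.000, attained e.g. along the cycle 0 → 0 with weight 1 and length 1. So λ(A) = 1/1 = 1.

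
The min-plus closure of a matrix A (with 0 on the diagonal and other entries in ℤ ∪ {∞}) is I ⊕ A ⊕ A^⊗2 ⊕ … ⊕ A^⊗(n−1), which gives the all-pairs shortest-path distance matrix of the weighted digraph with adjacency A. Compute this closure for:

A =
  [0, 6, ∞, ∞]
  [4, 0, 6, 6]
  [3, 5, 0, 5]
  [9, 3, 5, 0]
Closure =
  [0, 6, 12, 12]
  [4, 0, 6, 6]
  [3, 5, 0, 5]
  [7, 3, 5, 0]

This is the Floyd-Warshall all-pairs shortest-path computation. For each intermediate vertex k = 0, 1, …, 3, update dist[i][j] ← min(dist[i][j], dist[i][k] + dist[k][j]). The final matrix gives, for each (i, j), the minimum total weight of any directed path from i to j (possibly empty when i = j).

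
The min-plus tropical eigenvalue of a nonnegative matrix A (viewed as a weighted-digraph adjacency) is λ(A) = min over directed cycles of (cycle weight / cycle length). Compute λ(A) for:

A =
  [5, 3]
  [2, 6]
λ(A) = 5/2

Enumerate directed cycles and compute their means (weight / length). Sample:
  cycle 0 → 0: weight = 5, length = 1, mean = 5/1 ≈ 5.000
  cycle 1 → 1: weight = 6, length = 1, mean = 6/1 ≈ 6.000
  cycle 0 → 1 → 0: weight = 5, length = 2, mean = 5/2 ≈ 2.500
  cycle 1 → 0 → 1: weight = 5, length = 2, mean = 5/2 ≈ 2.500
Minimum mean = 2.500, attained e.g. along the cycle 0 → 1 → 0 with weight 5 and length 2. So λ(A) = 5/2 = 5/2.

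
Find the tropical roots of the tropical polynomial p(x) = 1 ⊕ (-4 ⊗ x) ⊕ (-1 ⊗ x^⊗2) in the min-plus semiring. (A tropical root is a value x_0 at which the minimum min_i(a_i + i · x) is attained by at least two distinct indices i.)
Roots: {-3, 5}

Each tropical root is a break point of the lower envelope of the lines y = a_i + i · x (there are 3 lines, with slopes 0, 1, ..., 2). Only the lines that attain the minimum somewhere contribute to roots; other lines are dominated. Here the surviving (envelope) indices are i = 2, i = 1, i = 0.
Intersections between consecutive envelope lines give the roots: for adjacent envelope indices i < j the intersection is x = (a_i − a_j) / (j − i). Reading off the sorted break points: {-3, 5}.
Verification: at each break x_0, at least two indices attain the minimum of min_i(a_i + i · x_0).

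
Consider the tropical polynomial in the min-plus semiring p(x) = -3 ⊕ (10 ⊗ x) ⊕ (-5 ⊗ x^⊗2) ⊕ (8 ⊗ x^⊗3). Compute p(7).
p(7) = -3

A tropical monomial a ⊗ x^⊗i evaluates to a + i · x. Evaluating each term at x = 7:
  Term 0 contributes -3 + 0 · 7 = -3
  Term 1 contributes 10 + 1 · 7 = 17
  Term 2 contributes -5 + 2 · 7 = 9
  Term 3 contributes 8 + 3 · 7 = 29
p(7) = ⊕ of these = min[-3, 17, 9, 29] = -3.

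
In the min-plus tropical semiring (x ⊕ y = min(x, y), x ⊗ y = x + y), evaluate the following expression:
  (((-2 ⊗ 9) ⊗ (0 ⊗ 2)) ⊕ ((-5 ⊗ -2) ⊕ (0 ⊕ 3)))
(((-2 ⊗ 9) ⊗ (0 ⊗ 2)) ⊕ ((-5 ⊗ -2) ⊕ (0 ⊕ 3))) = -7

Expand innermost to outermost. Recall ⊕ takes the minimum of its arguments and ⊗ takes their sum. Working out the expression (((-2 ⊗ 9) ⊗ (0 ⊗ 2)) ⊕ ((-5 ⊗ -2) ⊕ (0 ⊕ 3))) gives -7.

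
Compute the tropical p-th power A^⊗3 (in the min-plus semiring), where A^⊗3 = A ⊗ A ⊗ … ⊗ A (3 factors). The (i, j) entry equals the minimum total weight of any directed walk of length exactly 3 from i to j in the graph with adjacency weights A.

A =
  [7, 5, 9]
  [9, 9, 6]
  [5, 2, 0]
A^⊗3 =
  [14, 11, 9]
  [11, 8, 6]
  [5, 2, 0]

Each entry (A^⊗3)_ij equals the minimum over all length-3 walks i = v_0 → v_1 → … → v_3 = j of Σ_t A[v_t][v_{t+1}]. For example, for (i, j) = (0, 2) we minimise over 9 possible intermediate vertex sequences; the minimum is 9, attained along the walk 0 → 2 → 2 → 2.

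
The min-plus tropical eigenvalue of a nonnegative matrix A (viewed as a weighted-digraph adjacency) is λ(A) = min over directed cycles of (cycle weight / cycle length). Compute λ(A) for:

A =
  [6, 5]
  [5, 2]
λ(A) = 2

Enumerate directed cycles and compute their means (weight / length). Sample:
  cycle 0 → 0: weight = 6, length = 1, mean = 6/1 ≈ 6.000
  cycle 1 → 1: weight = 2, length = 1, mean = 2/1 ≈ 2.000
  cycle 0 → 1 → 0: weight = 10, length = 2, mean = 10/2 ≈ 5.000
  cycle 1 → 0 → 1: weight = 10, length = 2, mean = 10/2 ≈ 5.000
Minimum mean = 2.000, attained e.g. along the cycle 1 → 1 with weight 2 and length 1. So λ(A) = 2/1 = 2.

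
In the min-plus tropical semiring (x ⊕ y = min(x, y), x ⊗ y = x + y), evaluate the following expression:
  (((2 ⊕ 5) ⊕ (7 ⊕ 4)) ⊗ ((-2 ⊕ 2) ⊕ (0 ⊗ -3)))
(((2 ⊕ 5) ⊕ (7 ⊕ 4)) ⊗ ((-2 ⊕ 2) ⊕ (0 ⊗ -3))) = -1

Expand innermost to outermost. Recall ⊕ takes the minimum of its arguments and ⊗ takes their sum. Working out the expression (((2 ⊕ 5) ⊕ (7 ⊕ 4)) ⊗ ((-2 ⊕ 2) ⊕ (0 ⊗ -3))) gives -1.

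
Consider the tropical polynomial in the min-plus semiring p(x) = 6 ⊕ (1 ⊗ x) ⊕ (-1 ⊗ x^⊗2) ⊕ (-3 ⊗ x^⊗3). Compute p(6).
p(6) = 6

A tropical monomial a ⊗ x^⊗i evaluates to a + i · x. Evaluating each term at x = 6:
  Term 0 contributes 6 + 0 · 6 = 6
  Term 1 contributes 1 + 1 · 6 = 7
  Term 2 contributes -1 + 2 · 6 = 11
  Term 3 contributes -3 + 3 · 6 = 15
p(6) = ⊕ of these = min[6, 7, 11, 15] = 6.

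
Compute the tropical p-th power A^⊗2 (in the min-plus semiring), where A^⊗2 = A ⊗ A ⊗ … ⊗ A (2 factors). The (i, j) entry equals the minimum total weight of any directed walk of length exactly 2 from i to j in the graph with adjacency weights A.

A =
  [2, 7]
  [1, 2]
A^⊗2 =
  [4, 9]
  [3, 4]

Each entry (A^⊗2)_ij equals the minimum over all length-2 walks i = v_0 → v_1 → … → v_2 = j of Σ_t A[v_t][v_{t+1}]. For example, for (i, j) = (0, 1) we minimise over 2 possible intermediate vertex sequences; the minimum is 9, attained along the walk 0 → 0 → 1.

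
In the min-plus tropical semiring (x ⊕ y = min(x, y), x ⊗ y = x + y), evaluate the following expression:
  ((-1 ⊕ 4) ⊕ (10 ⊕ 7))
((-1 ⊕ 4) ⊕ (10 ⊕ 7)) = -1

Expand innermost to outermost. Recall ⊕ takes the minimum of its arguments and ⊗ takes their sum. Working out the expression ((-1 ⊕ 4) ⊕ (10 ⊕ 7)) gives -1.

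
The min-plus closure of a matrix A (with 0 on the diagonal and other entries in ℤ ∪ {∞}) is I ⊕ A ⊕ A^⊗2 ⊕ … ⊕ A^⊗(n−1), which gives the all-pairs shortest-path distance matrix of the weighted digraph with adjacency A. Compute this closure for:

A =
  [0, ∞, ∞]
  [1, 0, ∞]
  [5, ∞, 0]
Closure =
  [0, ∞, ∞]
  [1, 0, ∞]
  [5, ∞, 0]

This is the Floyd-Warshall all-pairs shortest-path computation. For each intermediate vertex k = 0, 1, …, 2, update dist[i][j] ← min(dist[i][j], dist[i][k] + dist[k][j]). The final matrix gives, for each (i, j), the minimum total weight of any directed path from i to j (possibly empty when i = j).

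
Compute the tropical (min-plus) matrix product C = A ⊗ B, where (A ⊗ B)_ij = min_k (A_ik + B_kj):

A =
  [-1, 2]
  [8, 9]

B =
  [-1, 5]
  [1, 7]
A ⊗ B =
  [-2, 4]
  [7, 13]

Apply the min-plus product entry-by-entry:
  C[0][0] = min over k of (A[0][0] + B[0][0] = -1 + -1 = -2, A[0][1] + B[1][0] = 2 + 1 = 3) = -2 (attained at k = 0)
  C[0][1] = min over k of (A[0][0] + B[0][1] = -1 + 5 = 4, A[0][1] + B[1][1] = 2 + 7 = 9) = 4 (attained at k = 0)
  C[1][0] = min over k of (A[1][0] + B[0][0] = 8 + -1 = 7, A[1][1] + B[1][0] = 9 + 1 = 10) = 7 (attained at k = 0)
  C[1][1] = min over k of (A[1][0] + B[0][1] = 8 + 5 = 13, A[1][1] + B[1][1] = 9 + 7 = 16) = 13 (attained at k = 0)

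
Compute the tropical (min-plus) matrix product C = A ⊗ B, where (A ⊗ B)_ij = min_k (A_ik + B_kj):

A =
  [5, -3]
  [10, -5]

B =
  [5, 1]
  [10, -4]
A ⊗ B =
  [7, -7]
  [5, -9]

Apply the min-plus product entry-by-entry:
  C[0][0] = min over k of (A[0][0] + B[0][0] = 5 + 5 = 10, A[0][1] + B[1][0] = -3 + 10 = 7) = 7 (attained at k = 1)
  C[0][1] = min over k of (A[0][0] + B[0][1] = 5 + 1 = 6, A[0][1] + B[1][1] = -3 + -4 = -7) = -7 (attained at k = 1)
  C[1][0] = min over k of (A[1][0] + B[0][0] = 10 + 5 = 15, A[1][1] + B[1][0] = -5 + 10 = 5) = 5 (attained at k = 1)
  C[1][1] = min over k of (A[1][0] + B[0][1] = 10 + 1 = 11, A[1][1] + B[1][1] = -5 + -4 = -9) = -9 (attained at k = 1)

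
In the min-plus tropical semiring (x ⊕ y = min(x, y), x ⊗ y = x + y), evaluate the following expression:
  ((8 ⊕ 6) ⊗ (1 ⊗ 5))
((8 ⊕ 6) ⊗ (1 ⊗ 5)) = 12

Expand innermost to outermost. Recall ⊕ takes the minimum of its arguments and ⊗ takes their sum. Working out the expression ((8 ⊕ 6) ⊗ (1 ⊗ 5)) gives 12.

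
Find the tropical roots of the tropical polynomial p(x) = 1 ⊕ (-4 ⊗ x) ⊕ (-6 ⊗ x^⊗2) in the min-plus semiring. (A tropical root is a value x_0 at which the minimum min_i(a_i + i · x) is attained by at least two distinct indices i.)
Roots: {2, 5}

Each tropical root is a break point of the lower envelope of the lines y = a_i + i · x (there are 3 lines, with slopes 0, 1, ..., 2). Only the lines that attain the minimum somewhere contribute to roots; other lines are dominated. Here the surviving (envelope) indices are i = 2, i = 1, i = 0.
Intersections between consecutive envelope lines give the roots: for adjacent envelope indices i < j the intersection is x = (a_i − a_j) / (j − i). Reading off the sorted break points: {2, 5}.
Verification: at each break x_0, at least two indices attain the minimum of min_i(a_i + i · x_0).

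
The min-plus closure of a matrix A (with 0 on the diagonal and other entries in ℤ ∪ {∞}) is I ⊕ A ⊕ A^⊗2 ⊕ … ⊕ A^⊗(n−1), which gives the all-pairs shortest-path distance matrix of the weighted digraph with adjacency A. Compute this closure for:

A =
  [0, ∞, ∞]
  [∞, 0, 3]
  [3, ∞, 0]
Closure =
  [0, ∞, ∞]
  [6, 0, 3]
  [3, ∞, 0]

This is the Floyd-Warshall all-pairs shortest-path computation. For each intermediate vertex k = 0, 1, …, 2, update dist[i][j] ← min(dist[i][j], dist[i][k] + dist[k][j]). The final matrix gives, for each (i, j), the minimum total weight of any directed path from i to j (possibly empty when i = j).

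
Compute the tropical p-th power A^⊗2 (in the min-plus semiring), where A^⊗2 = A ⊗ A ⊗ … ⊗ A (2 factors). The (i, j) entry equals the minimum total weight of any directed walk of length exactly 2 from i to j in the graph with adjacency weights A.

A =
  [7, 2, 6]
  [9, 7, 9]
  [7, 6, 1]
A^⊗2 =
  [11, 9, 7]
  [16, 11, 10]
  [8, 7, 2]

Each entry (A^⊗2)_ij equals the minimum over all length-2 walks i = v_0 → v_1 → … → v_2 = j of Σ_t A[v_t][v_{t+1}]. For example, for (i, j) = (0, 2) we minimise over 3 possible intermediate vertex sequences; the minimum is 7, attained along the walk 0 → 2 → 2.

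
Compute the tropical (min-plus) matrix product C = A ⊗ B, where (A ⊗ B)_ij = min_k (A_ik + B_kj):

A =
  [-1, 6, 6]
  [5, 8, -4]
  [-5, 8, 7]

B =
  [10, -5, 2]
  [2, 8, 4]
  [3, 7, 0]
A ⊗ B =
  [8, -6, 1]
  [-1, 0, -4]
  [5, -10, -3]

Apply the min-plus product entry-by-entry:
  C[0][0] = min over k of (A[0][0] + B[0][0] = -1 + 10 = 9, A[0][1] + B[1][0] = 6 + 2 = 8, A[0][2] + B[2][0] = 6 + 3 = 9) = 8 (attained at k = 1)
  C[0][1] = min over k of (A[0][0] + B[0][1] = -1 + -5 = -6, A[0][1] + B[1][1] = 6 + 8 = 14, A[0][2] + B[2][1] = 6 + 7 = 13) = -6 (attained at k = 0)
  C[0][2] = min over k of (A[0][0] + B[0][2] = -1 + 2 = 1, A[0][1] + B[1][2] = 6 + 4 = 10, A[0][2] + B[2][2] = 6 + 0 = 6) = 1 (attained at k = 0)
  C[1][0] = min over k of (A[1][0] + B[0][0] = 5 + 10 = 15, A[1][1] + B[1][0] = 8 + 2 = 10, A[1][2] + B[2][0] = -4 + 3 = -1) = -1 (attained at k = 2)
  C[1][1] = min over k of (A[1][0] + B[0][1] = 5 + -5 = 0, A[1][1] + B[1][1] = 8 + 8 = 16, A[1][2] + B[2][1] = -4 + 7 = 3) = 0 (attained at k = 0)
  C[1][2] = min over k of (A[1][0] + B[0][2] = 5 + 2 = 7, A[1][1] + B[1][2] = 8 + 4 = 12, A[1][2] + B[2][2] = -4 + 0 = -4) = -4 (attained at k = 2)
  C[2][0] = min over k of (A[2][0] + B[0][0] = -5 + 10 = 5, A[2][1] + B[1][0] = 8 + 2 = 10, A[2][2] + B[2][0] = 7 + 3 = 10) = 5 (attained at k = 0)
  C[2][1] = min over k of (A[2][0] + B[0][1] = -5 + -5 = -10, A[2][1] + B[1][1] = 8 + 8 = 16, A[2][2] + B[2][1] = 7 + 7 = 14) = -10 (attained at k = 0)
  C[2][2] = min over k of (A[2][0] + B[0][2] = -5 + 2 = -3, A[2][1] + B[1][2] = 8 + 4 = 12, A[2][2] + B[2][2] = 7 + 0 = 7) = -3 (attained at k = 0)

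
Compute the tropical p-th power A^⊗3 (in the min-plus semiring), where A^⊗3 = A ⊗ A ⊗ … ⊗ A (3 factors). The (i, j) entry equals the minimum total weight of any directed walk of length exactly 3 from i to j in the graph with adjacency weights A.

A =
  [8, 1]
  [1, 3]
A^⊗3 =
  [5, 3]
  [3, 5]

Each entry (A^⊗3)_ij equals the minimum over all length-3 walks i = v_0 → v_1 → … → v_3 = j of Σ_t A[v_t][v_{t+1}]. For example, for (i, j) = (0, 1) we minimise over 4 possible intermediate vertex sequences; the minimum is 3, attained along the walk 0 → 1 → 0 → 1.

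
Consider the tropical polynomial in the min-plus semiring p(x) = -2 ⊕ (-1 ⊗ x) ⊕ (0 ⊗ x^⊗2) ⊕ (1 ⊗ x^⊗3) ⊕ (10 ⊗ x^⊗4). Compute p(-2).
p(-2) = -5

A tropical monomial a ⊗ x^⊗i evaluates to a + i · x. Evaluating each term at x = -2:
  Term 0 contributes -2 + 0 · -2 = -2
  Term 1 contributes -1 + 1 · -2 = -3
  Term 2 contributes 0 + 2 · -2 = -4
  Term 3 contributes 1 + 3 · -2 = -5
  Term 4 contributes 10 + 4 · -2 = 2
p(-2) = ⊕ of these = min[-2, -3, -4, -5, 2] = -5.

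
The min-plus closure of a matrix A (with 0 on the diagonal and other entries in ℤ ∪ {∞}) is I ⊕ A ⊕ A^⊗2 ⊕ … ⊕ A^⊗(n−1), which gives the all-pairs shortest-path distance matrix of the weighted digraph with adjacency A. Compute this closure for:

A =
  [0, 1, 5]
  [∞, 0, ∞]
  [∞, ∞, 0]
Closure =
  [0, 1, 5]
  [∞, 0, ∞]
  [∞, ∞, 0]

This is the Floyd-Warshall all-pairs shortest-path computation. For each intermediate vertex k = 0, 1, …, 2, update dist[i][j] ← min(dist[i][j], dist[i][k] + dist[k][j]). The final matrix gives, for each (i, j), the minimum total weight of any directed path from i to j (possibly empty when i = j).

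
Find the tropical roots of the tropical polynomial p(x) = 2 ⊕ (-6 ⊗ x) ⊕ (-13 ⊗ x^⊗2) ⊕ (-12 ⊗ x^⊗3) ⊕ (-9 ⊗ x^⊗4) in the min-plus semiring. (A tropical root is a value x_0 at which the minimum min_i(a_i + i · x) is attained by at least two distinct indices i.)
Roots: {-3, -1, 7, 8}

Each tropical root is a break point of the lower envelope of the lines y = a_i + i · x (there are 5 lines, with slopes 0, 1, ..., 4). Only the lines that attain the minimum somewhere contribute to roots; other lines are dominated. Here the surviving (envelope) indices are i = 4, i = 3, i = 2, i = 1, i = 0.
Intersections between consecutive envelope lines give the roots: for adjacent envelope indices i < j the intersection is x = (a_i − a_j) / (j − i). Reading off the sorted break points: {-3, -1, 7, 8}.
Verification: at each break x_0, at least two indices attain the minimum of min_i(a_i + i · x_0).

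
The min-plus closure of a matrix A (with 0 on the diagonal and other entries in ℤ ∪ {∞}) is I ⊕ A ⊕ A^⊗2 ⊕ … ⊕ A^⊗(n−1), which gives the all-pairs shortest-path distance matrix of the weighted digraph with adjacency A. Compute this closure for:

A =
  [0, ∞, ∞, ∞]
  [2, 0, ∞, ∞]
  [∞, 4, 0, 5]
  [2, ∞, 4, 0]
Closure =
  [0, ∞, ∞, ∞]
  [2, 0, ∞, ∞]
  [6, 4, 0, 5]
  [2, 8, 4, 0]

This is the Floyd-Warshall all-pairs shortest-path computation. For each intermediate vertex k = 0, 1, …, 3, update dist[i][j] ← min(dist[i][j], dist[i][k] + dist[k][j]). The final matrix gives, for each (i, j), the minimum total weight of any directed path from i to j (possibly empty when i = j).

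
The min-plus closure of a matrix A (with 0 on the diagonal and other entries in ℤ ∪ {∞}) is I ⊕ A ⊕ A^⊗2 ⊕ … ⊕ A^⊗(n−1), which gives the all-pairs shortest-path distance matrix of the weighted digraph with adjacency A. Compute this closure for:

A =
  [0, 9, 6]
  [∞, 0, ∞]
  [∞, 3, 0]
Closure =
  [0, 9, 6]
  [∞, 0, ∞]
  [∞, 3, 0]

This is the Floyd-Warshall all-pairs shortest-path computation. For each intermediate vertex k = 0, 1, …, 2, update dist[i][j] ← min(dist[i][j], dist[i][k] + dist[k][j]). The final matrix gives, for each (i, j), the minimum total weight of any directed path from i to j (possibly empty when i = j).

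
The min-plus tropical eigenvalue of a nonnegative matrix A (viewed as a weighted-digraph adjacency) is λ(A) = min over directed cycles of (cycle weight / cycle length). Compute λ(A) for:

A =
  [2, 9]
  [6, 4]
λ(A) = 2

Enumerate directed cycles and compute their means (weight / length). Sample:
  cycle 0 → 0: weight = 2, length = 1, mean = 2/1 ≈ 2.000
  cycle 1 → 1: weight = 4, length = 1, mean = 4/1 ≈ 4.000
  cycle 0 → 1 → 0: weight = 15, length = 2, mean = 15/2 ≈ 7.500
  cycle 1 → 0 → 1: weight = 15, length = 2, mean = 15/2 ≈ 7.500
Minimum mean = 2.000, attained e.g. along the cycle 0 → 0 with weight 2 and length 1. So λ(A) = 2/1 = 2.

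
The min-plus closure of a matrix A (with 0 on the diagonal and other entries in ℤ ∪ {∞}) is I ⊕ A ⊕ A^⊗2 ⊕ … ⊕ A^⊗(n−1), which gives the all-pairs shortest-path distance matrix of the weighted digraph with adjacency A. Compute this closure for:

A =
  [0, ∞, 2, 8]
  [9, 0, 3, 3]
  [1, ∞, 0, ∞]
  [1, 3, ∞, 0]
Closure =
  [0, 11, 2, 8]
  [4, 0, 3, 3]
  [1, 12, 0, 9]
  [1, 3, 3, 0]

This is the Floyd-Warshall all-pairs shortest-path computation. For each intermediate vertex k = 0, 1, …, 3, update dist[i][j] ← min(dist[i][j], dist[i][k] + dist[k][j]). The final matrix gives, for each (i, j), the minimum total weight of any directed path from i to j (possibly empty when i = j).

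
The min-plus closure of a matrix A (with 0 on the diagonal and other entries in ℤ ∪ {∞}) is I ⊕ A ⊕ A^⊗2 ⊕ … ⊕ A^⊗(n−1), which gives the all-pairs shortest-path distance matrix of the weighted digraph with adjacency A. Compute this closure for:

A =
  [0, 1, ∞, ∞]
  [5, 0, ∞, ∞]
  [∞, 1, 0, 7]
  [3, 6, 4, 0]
Closure =
  [0, 1, ∞, ∞]
  [5, 0, ∞, ∞]
  [6, 1, 0, 7]
  [3, 4, 4, 0]

This is the Floyd-Warshall all-pairs shortest-path computation. For each intermediate vertex k = 0, 1, …, 3, update dist[i][j] ← min(dist[i][j], dist[i][k] + dist[k][j]). The final matrix gives, for each (i, j), the minimum total weight of any directed path from i to j (possibly empty when i = j).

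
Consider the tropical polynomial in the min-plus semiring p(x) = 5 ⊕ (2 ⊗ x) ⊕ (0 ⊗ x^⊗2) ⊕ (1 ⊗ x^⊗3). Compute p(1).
p(1) = 2

A tropical monomial a ⊗ x^⊗i evaluates to a + i · x. Evaluating each term at x = 1:
  Term 0 contributes 5 + 0 · 1 = 5
  Term 1 contributes 2 + 1 · 1 = 3
  Term 2 contributes 0 + 2 · 1 = 2
  Term 3 contributes 1 + 3 · 1 = 4
p(1) = ⊕ of these = min[5, 3, 2, 4] = 2.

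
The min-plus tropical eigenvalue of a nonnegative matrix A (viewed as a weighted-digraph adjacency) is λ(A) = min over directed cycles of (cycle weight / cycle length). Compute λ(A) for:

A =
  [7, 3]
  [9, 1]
λ(A) = 1

Enumerate directed cycles and compute their means (weight / length). Sample:
  cycle 0 → 0: weight = 7, length = 1, mean = 7/1 ≈ 7.000
  cycle 1 → 1: weight = 1, length = 1, mean = 1/1 ≈ 1.000
  cycle 0 → 1 → 0: weight = 12, length = 2, mean = 12/2 ≈ 6.000
  cycle 1 → 0 → 1: weight = 12, length = 2, mean = 12/2 ≈ 6.000
Minimum mean = 1.000, attained e.g. along the cycle 1 → 1 with weight 1 and length 1. So λ(A) = 1/1 = 1.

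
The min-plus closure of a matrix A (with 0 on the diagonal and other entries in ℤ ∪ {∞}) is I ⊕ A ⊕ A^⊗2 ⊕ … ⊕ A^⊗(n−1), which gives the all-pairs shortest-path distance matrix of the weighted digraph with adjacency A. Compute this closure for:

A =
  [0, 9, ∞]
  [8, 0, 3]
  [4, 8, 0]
Closure =
  [0, 9, 12]
  [7, 0, 3]
  [4, 8, 0]

This is the Floyd-Warshall all-pairs shortest-path computation. For each intermediate vertex k = 0, 1, …, 2, update dist[i][j] ← min(dist[i][j], dist[i][k] + dist[k][j]). The final matrix gives, for each (i, j), the minimum total weight of any directed path from i to j (possibly empty when i = j).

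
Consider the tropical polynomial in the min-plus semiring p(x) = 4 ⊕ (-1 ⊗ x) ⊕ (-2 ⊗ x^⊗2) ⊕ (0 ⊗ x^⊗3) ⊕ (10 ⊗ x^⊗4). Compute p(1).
p(1) = 0

A tropical monomial a ⊗ x^⊗i evaluates to a + i · x. Evaluating each term at x = 1:
  Term 0 contributes 4 + 0 · 1 = 4
  Term 1 contributes -1 + 1 · 1 = 0
  Term 2 contributes -2 + 2 · 1 = 0
  Term 3 contributes 0 + 3 · 1 = 3
  Term 4 contributes 10 + 4 · 1 = 14
p(1) = ⊕ of these = min[4, 0, 0, 3, 14] = 0.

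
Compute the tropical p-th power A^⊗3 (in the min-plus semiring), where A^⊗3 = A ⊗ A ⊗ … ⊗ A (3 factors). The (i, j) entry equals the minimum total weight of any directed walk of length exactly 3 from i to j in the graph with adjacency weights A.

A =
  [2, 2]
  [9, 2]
A^⊗3 =
  [6, 6]
  [13, 6]

Each entry (A^⊗3)_ij equals the minimum over all length-3 walks i = v_0 → v_1 → … → v_3 = j of Σ_t A[v_t][v_{t+1}]. For example, for (i, j) = (0, 1) we minimise over 4 possible intermediate vertex sequences; the minimum is 6, attained along the walk 0 → 0 → 0 → 1.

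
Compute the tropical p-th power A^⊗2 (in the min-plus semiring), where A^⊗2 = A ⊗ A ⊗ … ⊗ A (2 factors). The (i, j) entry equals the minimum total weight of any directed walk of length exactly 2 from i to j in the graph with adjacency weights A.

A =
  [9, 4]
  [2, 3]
A^⊗2 =
  [6, 7]
  [5, 6]

Each entry (A^⊗2)_ij equals the minimum over all length-2 walks i = v_0 → v_1 → … → v_2 = j of Σ_t A[v_t][v_{t+1}]. For example, for (i, j) = (0, 1) we minimise over 2 possible intermediate vertex sequences; the minimum is 7, attained along the walk 0 → 1 → 1.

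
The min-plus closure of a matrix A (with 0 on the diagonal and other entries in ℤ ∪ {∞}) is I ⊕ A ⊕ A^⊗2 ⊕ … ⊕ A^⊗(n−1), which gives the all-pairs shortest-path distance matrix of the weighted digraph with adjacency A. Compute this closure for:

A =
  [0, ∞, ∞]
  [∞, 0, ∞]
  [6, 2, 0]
Closure =
  [0, ∞, ∞]
  [∞, 0, ∞]
  [6, 2, 0]

This is the Floyd-Warshall all-pairs shortest-path computation. For each intermediate vertex k = 0, 1, …, 2, update dist[i][j] ← min(dist[i][j], dist[i][k] + dist[k][j]). The final matrix gives, for each (i, j), the minimum total weight of any directed path from i to j (possibly empty when i = j).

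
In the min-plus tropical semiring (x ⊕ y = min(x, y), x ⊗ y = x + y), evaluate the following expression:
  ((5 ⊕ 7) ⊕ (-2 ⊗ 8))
((5 ⊕ 7) ⊕ (-2 ⊗ 8)) = 5

Expand innermost to outermost. Recall ⊕ takes the minimum of its arguments and ⊗ takes their sum. Working out the expression ((5 ⊕ 7) ⊕ (-2 ⊗ 8)) gives 5.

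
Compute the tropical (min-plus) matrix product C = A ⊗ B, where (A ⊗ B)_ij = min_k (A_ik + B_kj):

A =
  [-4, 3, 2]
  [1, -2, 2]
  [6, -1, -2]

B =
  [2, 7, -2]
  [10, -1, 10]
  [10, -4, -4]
A ⊗ B =
  [-2, -2, -6]
  [3, -3, -2]
  [8, -6, -6]

Apply the min-plus product entry-by-entry:
  C[0][0] = min over k of (A[0][0] + B[0][0] = -4 + 2 = -2, A[0][1] + B[1][0] = 3 + 10 = 13, A[0][2] + B[2][0] = 2 + 10 = 12) = -2 (attained at k = 0)
  C[0][1] = min over k of (A[0][0] + B[0][1] = -4 + 7 = 3, A[0][1] + B[1][1] = 3 + -1 = 2, A[0][2] + B[2][1] = 2 + -4 = -2) = -2 (attained at k = 2)
  C[0][2] = min over k of (A[0][0] + B[0][2] = -4 + -2 = -6, A[0][1] + B[1][2] = 3 + 10 = 13, A[0][2] + B[2][2] = 2 + -4 = -2) = -6 (attained at k = 0)
  C[1][0] = min over k of (A[1][0] + B[0][0] = 1 + 2 = 3, A[1][1] + B[1][0] = -2 + 10 = 8, A[1][2] + B[2][0] = 2 + 10 = 12) = 3 (attained at k = 0)
  C[1][1] = min over k of (A[1][0] + B[0][1] = 1 + 7 = 8, A[1][1] + B[1][1] = -2 + -1 = -3, A[1][2] + B[2][1] = 2 + -4 = -2) = -3 (attained at k = 1)
  C[1][2] = min over k of (A[1][0] + B[0][2] = 1 + -2 = -1, A[1][1] + B[1][2] = -2 + 10 = 8, A[1][2] + B[2][2] = 2 + -4 = -2) = -2 (attained at k = 2)
  C[2][0] = min over k of (A[2][0] + B[0][0] = 6 + 2 = 8, A[2][1] + B[1][0] = -1 + 10 = 9, A[2][2] + B[2][0] = -2 + 10 = 8) = 8 (attained at k = 0)
  C[2][1] = min over k of (A[2][0] + B[0][1] = 6 + 7 = 13, A[2][1] + B[1][1] = -1 + -1 = -2, A[2][2] + B[2][1] = -2 + -4 = -6) = -6 (attained at k = 2)
  C[2][2] = min over k of (A[2][0] + B[0][2] = 6 + -2 = 4, A[2][1] + B[1][2] = -1 + 10 = 9, A[2][2] + B[2][2] = -2 + -4 = -6) = -6 (attained at k = 2)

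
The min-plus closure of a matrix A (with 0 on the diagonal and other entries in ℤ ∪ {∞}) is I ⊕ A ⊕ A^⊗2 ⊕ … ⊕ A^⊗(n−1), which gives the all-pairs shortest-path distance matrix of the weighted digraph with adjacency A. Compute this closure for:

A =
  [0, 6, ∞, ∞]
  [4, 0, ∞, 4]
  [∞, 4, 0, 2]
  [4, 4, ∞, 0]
Closure =
  [0, 6, ∞, 10]
  [4, 0, ∞, 4]
  [6, 4, 0, 2]
  [4, 4, ∞, 0]

This is the Floyd-Warshall all-pairs shortest-path computation. For each intermediate vertex k = 0, 1, …, 3, update dist[i][j] ← min(dist[i][j], dist[i][k] + dist[k][j]). The final matrix gives, for each (i, j), the minimum total weight of any directed path from i to j (possibly empty when i = j).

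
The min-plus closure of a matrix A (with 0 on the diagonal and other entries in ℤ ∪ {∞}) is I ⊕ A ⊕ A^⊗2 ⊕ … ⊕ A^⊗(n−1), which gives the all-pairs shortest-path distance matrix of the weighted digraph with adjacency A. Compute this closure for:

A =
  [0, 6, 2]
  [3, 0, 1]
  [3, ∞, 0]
Closure =
  [0, 6, 2]
  [3, 0, 1]
  [3, 9, 0]

This is the Floyd-Warshall all-pairs shortest-path computation. For each intermediate vertex k = 0, 1, …, 2, update dist[i][j] ← min(dist[i][j], dist[i][k] + dist[k][j]). The final matrix gives, for each (i, j), the minimum total weight of any directed path from i to j (possibly empty when i = j).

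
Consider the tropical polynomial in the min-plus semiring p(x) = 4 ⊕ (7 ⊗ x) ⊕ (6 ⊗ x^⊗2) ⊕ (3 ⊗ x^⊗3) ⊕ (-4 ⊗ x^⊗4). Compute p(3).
p(3) = 4

A tropical monomial a ⊗ x^⊗i evaluates to a + i · x. Evaluating each term at x = 3:
  Term 0 contributes 4 + 0 · 3 = 4
  Term 1 contributes 7 + 1 · 3 = 10
  Term 2 contributes 6 + 2 · 3 = 12
  Term 3 contributes 3 + 3 · 3 = 12
  Term 4 contributes -4 + 4 · 3 = 8
p(3) = ⊕ of these = min[4, 10, 12, 12, 8] = 4.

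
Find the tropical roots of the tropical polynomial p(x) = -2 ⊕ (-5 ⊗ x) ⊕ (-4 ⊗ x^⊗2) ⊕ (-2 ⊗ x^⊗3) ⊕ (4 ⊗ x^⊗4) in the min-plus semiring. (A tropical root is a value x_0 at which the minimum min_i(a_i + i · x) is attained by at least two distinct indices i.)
Roots: {-6, -2, -1, 3}

Each tropical root is a break point of the lower envelope of the lines y = a_i + i · x (there are 5 lines, with slopes 0, 1, ..., 4). Only the lines that attain the minimum somewhere contribute to roots; other lines are dominated. Here the surviving (envelope) indices are i = 4, i = 3, i = 2, i = 1, i = 0.
Intersections between consecutive envelope lines give the roots: for adjacent envelope indices i < j the intersection is x = (a_i − a_j) / (j − i). Reading off the sorted break points: {-6, -2, -1, 3}.
Verification: at each break x_0, at least two indices attain the minimum of min_i(a_i + i · x_0).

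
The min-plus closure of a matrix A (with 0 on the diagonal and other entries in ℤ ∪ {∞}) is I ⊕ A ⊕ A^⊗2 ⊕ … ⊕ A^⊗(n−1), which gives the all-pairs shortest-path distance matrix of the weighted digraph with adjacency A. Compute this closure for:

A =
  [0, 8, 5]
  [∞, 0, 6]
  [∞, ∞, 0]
Closure =
  [0, 8, 5]
  [∞, 0, 6]
  [∞, ∞, 0]

This is the Floyd-Warshall all-pairs shortest-path computation. For each intermediate vertex k = 0, 1, …, 2, update dist[i][j] ← min(dist[i][j], dist[i][k] + dist[k][j]). The final matrix gives, for each (i, j), the minimum total weight of any directed path from i to j (possibly empty when i = j).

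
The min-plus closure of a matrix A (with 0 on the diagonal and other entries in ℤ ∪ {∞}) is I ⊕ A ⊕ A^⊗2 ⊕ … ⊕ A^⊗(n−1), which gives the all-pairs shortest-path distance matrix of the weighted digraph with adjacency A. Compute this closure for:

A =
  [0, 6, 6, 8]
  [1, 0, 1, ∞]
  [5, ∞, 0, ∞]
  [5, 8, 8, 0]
Closure =
  [0, 6, 6, 8]
  [1, 0, 1, 9]
  [5, 11, 0, 13]
  [5, 8, 8, 0]

This is the Floyd-Warshall all-pairs shortest-path computation. For each intermediate vertex k = 0, 1, …, 3, update dist[i][j] ← min(dist[i][j], dist[i][k] + dist[k][j]). The final matrix gives, for each (i, j), the minimum total weight of any directed path from i to j (possibly empty when i = j).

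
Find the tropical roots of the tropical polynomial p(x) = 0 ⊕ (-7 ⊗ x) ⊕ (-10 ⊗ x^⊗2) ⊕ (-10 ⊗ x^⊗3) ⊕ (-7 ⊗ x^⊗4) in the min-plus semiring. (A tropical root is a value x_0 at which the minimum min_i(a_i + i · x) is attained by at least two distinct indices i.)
Roots: {-3, 0, 3, 7}

Each tropical root is a break point of the lower envelope of the lines y = a_i + i · x (there are 5 lines, with slopes 0, 1, ..., 4). Only the lines that attain the minimum somewhere contribute to roots; other lines are dominated. Here the surviving (envelope) indices are i = 4, i = 3, i = 2, i = 1, i = 0.
Intersections between consecutive envelope lines give the roots: for adjacent envelope indices i < j the intersection is x = (a_i − a_j) / (j − i). Reading off the sorted break points: {-3, 0, 3, 7}.
Verification: at each break x_0, at least two indices attain the minimum of min_i(a_i + i · x_0).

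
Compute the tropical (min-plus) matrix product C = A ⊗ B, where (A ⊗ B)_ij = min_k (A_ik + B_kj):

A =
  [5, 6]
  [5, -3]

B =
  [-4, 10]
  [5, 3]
A ⊗ B =
  [1, 9]
  [1, 0]

Apply the min-plus product entry-by-entry:
  C[0][0] = min over k of (A[0][0] + B[0][0] = 5 + -4 = 1, A[0][1] + B[1][0] = 6 + 5 = 11) = 1 (attained at k = 0)
  C[0][1] = min over k of (A[0][0] + B[0][1] = 5 + 10 = 15, A[0][1] + B[1][1] = 6 + 3 = 9) = 9 (attained at k = 1)
  C[1][0] = min over k of (A[1][0] + B[0][0] = 5 + -4 = 1, A[1][1] + B[1][0] = -3 + 5 = 2) = 1 (attained at k = 0)
  C[1][1] = min over k of (A[1][0] + B[0][1] = 5 + 10 = 15, A[1][1] + B[1][1] = -3 + 3 = 0) = 0 (attained at k = 1)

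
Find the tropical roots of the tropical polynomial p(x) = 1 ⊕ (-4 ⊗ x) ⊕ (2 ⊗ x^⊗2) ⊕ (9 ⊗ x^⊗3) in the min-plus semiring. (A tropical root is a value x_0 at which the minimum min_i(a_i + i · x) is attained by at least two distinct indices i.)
Roots: {-7, -6, 5}

Each tropical root is a break point of the lower envelope of the lines y = a_i + i · x (there are 4 lines, with slopes 0, 1, ..., 3). Only the lines that attain the minimum somewhere contribute to roots; other lines are dominated. Here the surviving (envelope) indices are i = 3, i = 2, i = 1, i = 0.
Intersections between consecutive envelope lines give the roots: for adjacent envelope indices i < j the intersection is x = (a_i − a_j) / (j − i). Reading off the sorted break points: {-7, -6, 5}.
Verification: at each break x_0, at least two indices attain the minimum of min_i(a_i + i · x_0).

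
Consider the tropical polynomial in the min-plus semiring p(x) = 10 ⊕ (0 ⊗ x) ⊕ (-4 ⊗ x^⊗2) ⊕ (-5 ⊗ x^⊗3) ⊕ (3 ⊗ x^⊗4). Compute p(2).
p(2) = 0

A tropical monomial a ⊗ x^⊗i evaluates to a + i · x. Evaluating each term at x = 2:
  Term 0 contributes 10 + 0 · 2 = 10
  Term 1 contributes 0 + 1 · 2 = 2
  Term 2 contributes -4 + 2 · 2 = 0
  Term 3 contributes -5 + 3 · 2 = 1
  Term 4 contributes 3 + 4 · 2 = 11
p(2) = ⊕ of these = min[10, 2, 0, 1, 11] = 0.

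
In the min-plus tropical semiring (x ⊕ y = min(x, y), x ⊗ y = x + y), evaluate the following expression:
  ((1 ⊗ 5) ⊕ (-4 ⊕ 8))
((1 ⊗ 5) ⊕ (-4 ⊕ 8)) = -4

Expand innermost to outermost. Recall ⊕ takes the minimum of its arguments and ⊗ takes their sum. Working out the expression ((1 ⊗ 5) ⊕ (-4 ⊕ 8)) gives -4.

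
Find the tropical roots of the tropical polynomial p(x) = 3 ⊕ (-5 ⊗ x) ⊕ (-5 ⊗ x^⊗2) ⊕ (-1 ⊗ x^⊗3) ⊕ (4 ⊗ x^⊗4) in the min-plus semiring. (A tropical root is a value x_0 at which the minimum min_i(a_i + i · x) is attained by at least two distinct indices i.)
Roots: {-5, -4, 0, 8}

Each tropical root is a break point of the lower envelope of the lines y = a_i + i · x (there are 5 lines, with slopes 0, 1, ..., 4). Only the lines that attain the minimum somewhere contribute to roots; other lines are dominated. Here the surviving (envelope) indices are i = 4, i = 3, i = 2, i = 1, i = 0.
Intersections between consecutive envelope lines give the roots: for adjacent envelope indices i < j the intersection is x = (a_i − a_j) / (j − i). Reading off the sorted break points: {-5, -4, 0, 8}.
Verification: at each break x_0, at least two indices attain the minimum of min_i(a_i + i · x_0).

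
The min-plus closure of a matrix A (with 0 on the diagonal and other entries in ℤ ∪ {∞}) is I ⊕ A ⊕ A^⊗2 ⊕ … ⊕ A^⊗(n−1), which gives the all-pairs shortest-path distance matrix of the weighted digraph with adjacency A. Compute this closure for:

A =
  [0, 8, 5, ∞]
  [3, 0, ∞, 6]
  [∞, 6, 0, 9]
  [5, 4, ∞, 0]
Closure =
  [0, 8, 5, 14]
  [3, 0, 8, 6]
  [9, 6, 0, 9]
  [5, 4, 10, 0]

This is the Floyd-Warshall all-pairs shortest-path computation. For each intermediate vertex k = 0, 1, …, 3, update dist[i][j] ← min(dist[i][j], dist[i][k] + dist[k][j]). The final matrix gives, for each (i, j), the minimum total weight of any directed path from i to j (possibly empty when i = j).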